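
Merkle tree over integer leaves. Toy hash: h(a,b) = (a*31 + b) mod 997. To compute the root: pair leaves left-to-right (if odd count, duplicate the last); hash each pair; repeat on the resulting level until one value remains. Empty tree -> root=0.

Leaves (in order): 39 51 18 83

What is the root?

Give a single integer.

Answer: 818

Derivation:
L0: [39, 51, 18, 83]
L1: h(39,51)=(39*31+51)%997=263 h(18,83)=(18*31+83)%997=641 -> [263, 641]
L2: h(263,641)=(263*31+641)%997=818 -> [818]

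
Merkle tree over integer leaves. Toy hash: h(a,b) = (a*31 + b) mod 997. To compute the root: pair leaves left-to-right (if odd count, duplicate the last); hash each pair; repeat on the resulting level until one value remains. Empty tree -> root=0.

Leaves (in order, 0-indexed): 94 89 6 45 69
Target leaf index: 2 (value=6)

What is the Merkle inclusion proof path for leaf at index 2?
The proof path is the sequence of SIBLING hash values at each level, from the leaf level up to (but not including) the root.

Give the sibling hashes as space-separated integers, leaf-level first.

Answer: 45 12 866

Derivation:
L0 (leaves): [94, 89, 6, 45, 69], target index=2
L1: h(94,89)=(94*31+89)%997=12 [pair 0] h(6,45)=(6*31+45)%997=231 [pair 1] h(69,69)=(69*31+69)%997=214 [pair 2] -> [12, 231, 214]
  Sibling for proof at L0: 45
L2: h(12,231)=(12*31+231)%997=603 [pair 0] h(214,214)=(214*31+214)%997=866 [pair 1] -> [603, 866]
  Sibling for proof at L1: 12
L3: h(603,866)=(603*31+866)%997=616 [pair 0] -> [616]
  Sibling for proof at L2: 866
Root: 616
Proof path (sibling hashes from leaf to root): [45, 12, 866]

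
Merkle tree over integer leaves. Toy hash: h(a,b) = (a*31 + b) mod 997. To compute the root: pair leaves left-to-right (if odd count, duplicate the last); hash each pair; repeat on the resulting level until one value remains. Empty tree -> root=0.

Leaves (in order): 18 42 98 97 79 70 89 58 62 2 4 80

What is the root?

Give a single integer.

Answer: 715

Derivation:
L0: [18, 42, 98, 97, 79, 70, 89, 58, 62, 2, 4, 80]
L1: h(18,42)=(18*31+42)%997=600 h(98,97)=(98*31+97)%997=144 h(79,70)=(79*31+70)%997=525 h(89,58)=(89*31+58)%997=823 h(62,2)=(62*31+2)%997=927 h(4,80)=(4*31+80)%997=204 -> [600, 144, 525, 823, 927, 204]
L2: h(600,144)=(600*31+144)%997=798 h(525,823)=(525*31+823)%997=149 h(927,204)=(927*31+204)%997=28 -> [798, 149, 28]
L3: h(798,149)=(798*31+149)%997=959 h(28,28)=(28*31+28)%997=896 -> [959, 896]
L4: h(959,896)=(959*31+896)%997=715 -> [715]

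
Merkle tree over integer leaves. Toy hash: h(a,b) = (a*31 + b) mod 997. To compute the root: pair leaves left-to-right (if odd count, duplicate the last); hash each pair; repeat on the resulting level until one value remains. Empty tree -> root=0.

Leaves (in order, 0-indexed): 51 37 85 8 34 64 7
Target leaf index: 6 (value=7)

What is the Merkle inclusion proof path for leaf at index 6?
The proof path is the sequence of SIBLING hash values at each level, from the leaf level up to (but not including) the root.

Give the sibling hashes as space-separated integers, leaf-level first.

L0 (leaves): [51, 37, 85, 8, 34, 64, 7], target index=6
L1: h(51,37)=(51*31+37)%997=621 [pair 0] h(85,8)=(85*31+8)%997=649 [pair 1] h(34,64)=(34*31+64)%997=121 [pair 2] h(7,7)=(7*31+7)%997=224 [pair 3] -> [621, 649, 121, 224]
  Sibling for proof at L0: 7
L2: h(621,649)=(621*31+649)%997=957 [pair 0] h(121,224)=(121*31+224)%997=984 [pair 1] -> [957, 984]
  Sibling for proof at L1: 121
L3: h(957,984)=(957*31+984)%997=741 [pair 0] -> [741]
  Sibling for proof at L2: 957
Root: 741
Proof path (sibling hashes from leaf to root): [7, 121, 957]

Answer: 7 121 957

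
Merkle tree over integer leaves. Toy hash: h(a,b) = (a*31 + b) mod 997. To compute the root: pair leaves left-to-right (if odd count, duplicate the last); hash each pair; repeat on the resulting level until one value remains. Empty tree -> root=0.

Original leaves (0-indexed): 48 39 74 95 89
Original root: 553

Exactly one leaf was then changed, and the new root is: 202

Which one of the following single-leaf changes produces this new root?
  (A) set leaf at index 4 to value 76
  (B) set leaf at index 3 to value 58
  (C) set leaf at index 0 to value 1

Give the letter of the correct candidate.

Original leaves: [48, 39, 74, 95, 89]
Target new root: 202
Try each candidate change and compute the resulting root:
Candidate A: set leaf[4] = 76 -> leaves = [48, 39, 74, 95, 76]
  L0: [48, 39, 74, 95, 76]
  L1: h(48,39)=(48*31+39)%997=530 h(74,95)=(74*31+95)%997=395 h(76,76)=(76*31+76)%997=438 -> [530, 395, 438]
  L2: h(530,395)=(530*31+395)%997=873 h(438,438)=(438*31+438)%997=58 -> [873, 58]
  L3: h(873,58)=(873*31+58)%997=202 -> [202]
  root = 202 == target 202  ** MATCH **
Candidate B: set leaf[3] = 58 -> leaves = [48, 39, 74, 58, 89]
  L0: [48, 39, 74, 58, 89]
  L1: h(48,39)=(48*31+39)%997=530 h(74,58)=(74*31+58)%997=358 h(89,89)=(89*31+89)%997=854 -> [530, 358, 854]
  L2: h(530,358)=(530*31+358)%997=836 h(854,854)=(854*31+854)%997=409 -> [836, 409]
  L3: h(836,409)=(836*31+409)%997=403 -> [403]
  root = 403 != target 202
Candidate C: set leaf[0] = 1 -> leaves = [1, 39, 74, 95, 89]
  L0: [1, 39, 74, 95, 89]
  L1: h(1,39)=(1*31+39)%997=70 h(74,95)=(74*31+95)%997=395 h(89,89)=(89*31+89)%997=854 -> [70, 395, 854]
  L2: h(70,395)=(70*31+395)%997=571 h(854,854)=(854*31+854)%997=409 -> [571, 409]
  L3: h(571,409)=(571*31+409)%997=164 -> [164]
  root = 164 != target 202
Candidate A produces the target root.

Answer: A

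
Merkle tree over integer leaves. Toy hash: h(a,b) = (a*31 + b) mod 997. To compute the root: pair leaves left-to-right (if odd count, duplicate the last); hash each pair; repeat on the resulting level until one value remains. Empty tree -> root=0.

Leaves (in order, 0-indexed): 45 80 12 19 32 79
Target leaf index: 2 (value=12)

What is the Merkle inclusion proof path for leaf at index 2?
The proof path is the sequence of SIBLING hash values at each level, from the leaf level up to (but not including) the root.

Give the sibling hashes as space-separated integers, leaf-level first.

Answer: 19 478 374

Derivation:
L0 (leaves): [45, 80, 12, 19, 32, 79], target index=2
L1: h(45,80)=(45*31+80)%997=478 [pair 0] h(12,19)=(12*31+19)%997=391 [pair 1] h(32,79)=(32*31+79)%997=74 [pair 2] -> [478, 391, 74]
  Sibling for proof at L0: 19
L2: h(478,391)=(478*31+391)%997=254 [pair 0] h(74,74)=(74*31+74)%997=374 [pair 1] -> [254, 374]
  Sibling for proof at L1: 478
L3: h(254,374)=(254*31+374)%997=272 [pair 0] -> [272]
  Sibling for proof at L2: 374
Root: 272
Proof path (sibling hashes from leaf to root): [19, 478, 374]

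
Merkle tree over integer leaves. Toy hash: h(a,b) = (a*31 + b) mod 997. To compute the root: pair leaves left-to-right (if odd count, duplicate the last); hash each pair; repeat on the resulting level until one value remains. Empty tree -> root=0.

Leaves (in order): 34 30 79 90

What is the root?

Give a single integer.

Answer: 251

Derivation:
L0: [34, 30, 79, 90]
L1: h(34,30)=(34*31+30)%997=87 h(79,90)=(79*31+90)%997=545 -> [87, 545]
L2: h(87,545)=(87*31+545)%997=251 -> [251]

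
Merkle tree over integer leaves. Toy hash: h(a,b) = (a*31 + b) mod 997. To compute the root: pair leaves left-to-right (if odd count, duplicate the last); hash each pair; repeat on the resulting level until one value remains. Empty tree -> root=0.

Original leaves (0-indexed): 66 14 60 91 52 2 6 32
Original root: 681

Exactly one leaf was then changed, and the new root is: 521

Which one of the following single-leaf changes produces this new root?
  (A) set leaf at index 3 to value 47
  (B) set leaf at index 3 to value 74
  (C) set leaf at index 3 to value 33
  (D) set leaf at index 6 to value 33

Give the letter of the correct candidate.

Answer: D

Derivation:
Original leaves: [66, 14, 60, 91, 52, 2, 6, 32]
Target new root: 521
Try each candidate change and compute the resulting root:
Candidate A: set leaf[3] = 47 -> leaves = [66, 14, 60, 47, 52, 2, 6, 32]
  L0: [66, 14, 60, 47, 52, 2, 6, 32]
  L1: h(66,14)=(66*31+14)%997=66 h(60,47)=(60*31+47)%997=910 h(52,2)=(52*31+2)%997=617 h(6,32)=(6*31+32)%997=218 -> [66, 910, 617, 218]
  L2: h(66,910)=(66*31+910)%997=962 h(617,218)=(617*31+218)%997=402 -> [962, 402]
  L3: h(962,402)=(962*31+402)%997=314 -> [314]
  root = 314 != target 521
Candidate B: set leaf[3] = 74 -> leaves = [66, 14, 60, 74, 52, 2, 6, 32]
  L0: [66, 14, 60, 74, 52, 2, 6, 32]
  L1: h(66,14)=(66*31+14)%997=66 h(60,74)=(60*31+74)%997=937 h(52,2)=(52*31+2)%997=617 h(6,32)=(6*31+32)%997=218 -> [66, 937, 617, 218]
  L2: h(66,937)=(66*31+937)%997=989 h(617,218)=(617*31+218)%997=402 -> [989, 402]
  L3: h(989,402)=(989*31+402)%997=154 -> [154]
  root = 154 != target 521
Candidate C: set leaf[3] = 33 -> leaves = [66, 14, 60, 33, 52, 2, 6, 32]
  L0: [66, 14, 60, 33, 52, 2, 6, 32]
  L1: h(66,14)=(66*31+14)%997=66 h(60,33)=(60*31+33)%997=896 h(52,2)=(52*31+2)%997=617 h(6,32)=(6*31+32)%997=218 -> [66, 896, 617, 218]
  L2: h(66,896)=(66*31+896)%997=948 h(617,218)=(617*31+218)%997=402 -> [948, 402]
  L3: h(948,402)=(948*31+402)%997=877 -> [877]
  root = 877 != target 521
Candidate D: set leaf[6] = 33 -> leaves = [66, 14, 60, 91, 52, 2, 33, 32]
  L0: [66, 14, 60, 91, 52, 2, 33, 32]
  L1: h(66,14)=(66*31+14)%997=66 h(60,91)=(60*31+91)%997=954 h(52,2)=(52*31+2)%997=617 h(33,32)=(33*31+32)%997=58 -> [66, 954, 617, 58]
  L2: h(66,954)=(66*31+954)%997=9 h(617,58)=(617*31+58)%997=242 -> [9, 242]
  L3: h(9,242)=(9*31+242)%997=521 -> [521]
  root = 521 == target 521  ** MATCH **
Candidate D produces the target root.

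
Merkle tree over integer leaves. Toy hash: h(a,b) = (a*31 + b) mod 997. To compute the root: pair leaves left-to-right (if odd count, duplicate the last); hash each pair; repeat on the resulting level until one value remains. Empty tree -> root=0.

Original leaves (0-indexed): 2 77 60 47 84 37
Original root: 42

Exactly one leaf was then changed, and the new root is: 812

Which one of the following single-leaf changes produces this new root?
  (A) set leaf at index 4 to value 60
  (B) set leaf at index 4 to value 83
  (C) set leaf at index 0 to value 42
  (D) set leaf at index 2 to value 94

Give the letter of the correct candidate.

Original leaves: [2, 77, 60, 47, 84, 37]
Target new root: 812
Try each candidate change and compute the resulting root:
Candidate A: set leaf[4] = 60 -> leaves = [2, 77, 60, 47, 60, 37]
  L0: [2, 77, 60, 47, 60, 37]
  L1: h(2,77)=(2*31+77)%997=139 h(60,47)=(60*31+47)%997=910 h(60,37)=(60*31+37)%997=900 -> [139, 910, 900]
  L2: h(139,910)=(139*31+910)%997=234 h(900,900)=(900*31+900)%997=884 -> [234, 884]
  L3: h(234,884)=(234*31+884)%997=162 -> [162]
  root = 162 != target 812
Candidate B: set leaf[4] = 83 -> leaves = [2, 77, 60, 47, 83, 37]
  L0: [2, 77, 60, 47, 83, 37]
  L1: h(2,77)=(2*31+77)%997=139 h(60,47)=(60*31+47)%997=910 h(83,37)=(83*31+37)%997=616 -> [139, 910, 616]
  L2: h(139,910)=(139*31+910)%997=234 h(616,616)=(616*31+616)%997=769 -> [234, 769]
  L3: h(234,769)=(234*31+769)%997=47 -> [47]
  root = 47 != target 812
Candidate C: set leaf[0] = 42 -> leaves = [42, 77, 60, 47, 84, 37]
  L0: [42, 77, 60, 47, 84, 37]
  L1: h(42,77)=(42*31+77)%997=382 h(60,47)=(60*31+47)%997=910 h(84,37)=(84*31+37)%997=647 -> [382, 910, 647]
  L2: h(382,910)=(382*31+910)%997=788 h(647,647)=(647*31+647)%997=764 -> [788, 764]
  L3: h(788,764)=(788*31+764)%997=267 -> [267]
  root = 267 != target 812
Candidate D: set leaf[2] = 94 -> leaves = [2, 77, 94, 47, 84, 37]
  L0: [2, 77, 94, 47, 84, 37]
  L1: h(2,77)=(2*31+77)%997=139 h(94,47)=(94*31+47)%997=967 h(84,37)=(84*31+37)%997=647 -> [139, 967, 647]
  L2: h(139,967)=(139*31+967)%997=291 h(647,647)=(647*31+647)%997=764 -> [291, 764]
  L3: h(291,764)=(291*31+764)%997=812 -> [812]
  root = 812 == target 812  ** MATCH **
Candidate D produces the target root.

Answer: D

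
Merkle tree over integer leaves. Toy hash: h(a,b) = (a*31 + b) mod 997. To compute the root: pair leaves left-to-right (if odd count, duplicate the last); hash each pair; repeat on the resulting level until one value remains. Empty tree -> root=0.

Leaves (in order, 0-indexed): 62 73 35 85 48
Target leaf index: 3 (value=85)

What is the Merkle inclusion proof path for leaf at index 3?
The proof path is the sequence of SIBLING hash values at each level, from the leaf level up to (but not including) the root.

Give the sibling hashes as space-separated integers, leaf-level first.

Answer: 35 1 299

Derivation:
L0 (leaves): [62, 73, 35, 85, 48], target index=3
L1: h(62,73)=(62*31+73)%997=1 [pair 0] h(35,85)=(35*31+85)%997=173 [pair 1] h(48,48)=(48*31+48)%997=539 [pair 2] -> [1, 173, 539]
  Sibling for proof at L0: 35
L2: h(1,173)=(1*31+173)%997=204 [pair 0] h(539,539)=(539*31+539)%997=299 [pair 1] -> [204, 299]
  Sibling for proof at L1: 1
L3: h(204,299)=(204*31+299)%997=641 [pair 0] -> [641]
  Sibling for proof at L2: 299
Root: 641
Proof path (sibling hashes from leaf to root): [35, 1, 299]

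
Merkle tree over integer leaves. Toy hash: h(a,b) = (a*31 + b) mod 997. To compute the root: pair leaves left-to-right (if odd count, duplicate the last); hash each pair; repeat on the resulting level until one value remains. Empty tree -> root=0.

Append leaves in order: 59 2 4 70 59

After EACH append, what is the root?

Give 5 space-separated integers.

After append 59 (leaves=[59]):
  L0: [59]
  root=59
After append 2 (leaves=[59, 2]):
  L0: [59, 2]
  L1: h(59,2)=(59*31+2)%997=834 -> [834]
  root=834
After append 4 (leaves=[59, 2, 4]):
  L0: [59, 2, 4]
  L1: h(59,2)=(59*31+2)%997=834 h(4,4)=(4*31+4)%997=128 -> [834, 128]
  L2: h(834,128)=(834*31+128)%997=60 -> [60]
  root=60
After append 70 (leaves=[59, 2, 4, 70]):
  L0: [59, 2, 4, 70]
  L1: h(59,2)=(59*31+2)%997=834 h(4,70)=(4*31+70)%997=194 -> [834, 194]
  L2: h(834,194)=(834*31+194)%997=126 -> [126]
  root=126
After append 59 (leaves=[59, 2, 4, 70, 59]):
  L0: [59, 2, 4, 70, 59]
  L1: h(59,2)=(59*31+2)%997=834 h(4,70)=(4*31+70)%997=194 h(59,59)=(59*31+59)%997=891 -> [834, 194, 891]
  L2: h(834,194)=(834*31+194)%997=126 h(891,891)=(891*31+891)%997=596 -> [126, 596]
  L3: h(126,596)=(126*31+596)%997=514 -> [514]
  root=514

Answer: 59 834 60 126 514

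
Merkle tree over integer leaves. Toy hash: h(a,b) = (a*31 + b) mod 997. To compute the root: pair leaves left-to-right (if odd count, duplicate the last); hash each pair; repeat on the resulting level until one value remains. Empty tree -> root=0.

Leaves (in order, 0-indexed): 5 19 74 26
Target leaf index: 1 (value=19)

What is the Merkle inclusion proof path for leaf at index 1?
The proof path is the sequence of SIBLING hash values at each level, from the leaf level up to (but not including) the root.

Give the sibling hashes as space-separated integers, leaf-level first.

L0 (leaves): [5, 19, 74, 26], target index=1
L1: h(5,19)=(5*31+19)%997=174 [pair 0] h(74,26)=(74*31+26)%997=326 [pair 1] -> [174, 326]
  Sibling for proof at L0: 5
L2: h(174,326)=(174*31+326)%997=735 [pair 0] -> [735]
  Sibling for proof at L1: 326
Root: 735
Proof path (sibling hashes from leaf to root): [5, 326]

Answer: 5 326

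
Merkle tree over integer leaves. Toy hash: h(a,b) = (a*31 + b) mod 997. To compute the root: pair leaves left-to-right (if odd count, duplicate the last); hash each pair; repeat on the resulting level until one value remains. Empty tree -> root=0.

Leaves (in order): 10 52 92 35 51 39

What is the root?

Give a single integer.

Answer: 689

Derivation:
L0: [10, 52, 92, 35, 51, 39]
L1: h(10,52)=(10*31+52)%997=362 h(92,35)=(92*31+35)%997=893 h(51,39)=(51*31+39)%997=623 -> [362, 893, 623]
L2: h(362,893)=(362*31+893)%997=151 h(623,623)=(623*31+623)%997=993 -> [151, 993]
L3: h(151,993)=(151*31+993)%997=689 -> [689]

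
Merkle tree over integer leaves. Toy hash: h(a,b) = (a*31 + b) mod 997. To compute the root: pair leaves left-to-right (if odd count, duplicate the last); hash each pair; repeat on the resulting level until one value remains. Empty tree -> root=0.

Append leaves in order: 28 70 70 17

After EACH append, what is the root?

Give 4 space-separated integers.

Answer: 28 938 411 358

Derivation:
After append 28 (leaves=[28]):
  L0: [28]
  root=28
After append 70 (leaves=[28, 70]):
  L0: [28, 70]
  L1: h(28,70)=(28*31+70)%997=938 -> [938]
  root=938
After append 70 (leaves=[28, 70, 70]):
  L0: [28, 70, 70]
  L1: h(28,70)=(28*31+70)%997=938 h(70,70)=(70*31+70)%997=246 -> [938, 246]
  L2: h(938,246)=(938*31+246)%997=411 -> [411]
  root=411
After append 17 (leaves=[28, 70, 70, 17]):
  L0: [28, 70, 70, 17]
  L1: h(28,70)=(28*31+70)%997=938 h(70,17)=(70*31+17)%997=193 -> [938, 193]
  L2: h(938,193)=(938*31+193)%997=358 -> [358]
  root=358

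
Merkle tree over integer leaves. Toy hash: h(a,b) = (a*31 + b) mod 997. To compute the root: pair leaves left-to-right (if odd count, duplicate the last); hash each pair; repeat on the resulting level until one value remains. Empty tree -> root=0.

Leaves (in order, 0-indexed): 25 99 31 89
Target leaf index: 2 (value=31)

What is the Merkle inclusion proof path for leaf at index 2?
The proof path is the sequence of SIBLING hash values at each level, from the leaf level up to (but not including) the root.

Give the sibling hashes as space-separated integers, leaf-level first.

L0 (leaves): [25, 99, 31, 89], target index=2
L1: h(25,99)=(25*31+99)%997=874 [pair 0] h(31,89)=(31*31+89)%997=53 [pair 1] -> [874, 53]
  Sibling for proof at L0: 89
L2: h(874,53)=(874*31+53)%997=228 [pair 0] -> [228]
  Sibling for proof at L1: 874
Root: 228
Proof path (sibling hashes from leaf to root): [89, 874]

Answer: 89 874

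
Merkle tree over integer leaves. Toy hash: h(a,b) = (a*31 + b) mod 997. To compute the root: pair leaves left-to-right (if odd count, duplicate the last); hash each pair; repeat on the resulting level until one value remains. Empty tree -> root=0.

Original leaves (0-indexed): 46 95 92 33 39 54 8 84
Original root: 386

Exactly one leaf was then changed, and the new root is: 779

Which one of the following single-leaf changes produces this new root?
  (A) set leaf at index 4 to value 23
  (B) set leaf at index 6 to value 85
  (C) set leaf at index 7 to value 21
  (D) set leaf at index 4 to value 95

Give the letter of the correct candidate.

Original leaves: [46, 95, 92, 33, 39, 54, 8, 84]
Target new root: 779
Try each candidate change and compute the resulting root:
Candidate A: set leaf[4] = 23 -> leaves = [46, 95, 92, 33, 23, 54, 8, 84]
  L0: [46, 95, 92, 33, 23, 54, 8, 84]
  L1: h(46,95)=(46*31+95)%997=524 h(92,33)=(92*31+33)%997=891 h(23,54)=(23*31+54)%997=767 h(8,84)=(8*31+84)%997=332 -> [524, 891, 767, 332]
  L2: h(524,891)=(524*31+891)%997=186 h(767,332)=(767*31+332)%997=181 -> [186, 181]
  L3: h(186,181)=(186*31+181)%997=962 -> [962]
  root = 962 != target 779
Candidate B: set leaf[6] = 85 -> leaves = [46, 95, 92, 33, 39, 54, 85, 84]
  L0: [46, 95, 92, 33, 39, 54, 85, 84]
  L1: h(46,95)=(46*31+95)%997=524 h(92,33)=(92*31+33)%997=891 h(39,54)=(39*31+54)%997=266 h(85,84)=(85*31+84)%997=725 -> [524, 891, 266, 725]
  L2: h(524,891)=(524*31+891)%997=186 h(266,725)=(266*31+725)%997=995 -> [186, 995]
  L3: h(186,995)=(186*31+995)%997=779 -> [779]
  root = 779 == target 779  ** MATCH **
Candidate C: set leaf[7] = 21 -> leaves = [46, 95, 92, 33, 39, 54, 8, 21]
  L0: [46, 95, 92, 33, 39, 54, 8, 21]
  L1: h(46,95)=(46*31+95)%997=524 h(92,33)=(92*31+33)%997=891 h(39,54)=(39*31+54)%997=266 h(8,21)=(8*31+21)%997=269 -> [524, 891, 266, 269]
  L2: h(524,891)=(524*31+891)%997=186 h(266,269)=(266*31+269)%997=539 -> [186, 539]
  L3: h(186,539)=(186*31+539)%997=323 -> [323]
  root = 323 != target 779
Candidate D: set leaf[4] = 95 -> leaves = [46, 95, 92, 33, 95, 54, 8, 84]
  L0: [46, 95, 92, 33, 95, 54, 8, 84]
  L1: h(46,95)=(46*31+95)%997=524 h(92,33)=(92*31+33)%997=891 h(95,54)=(95*31+54)%997=8 h(8,84)=(8*31+84)%997=332 -> [524, 891, 8, 332]
  L2: h(524,891)=(524*31+891)%997=186 h(8,332)=(8*31+332)%997=580 -> [186, 580]
  L3: h(186,580)=(186*31+580)%997=364 -> [364]
  root = 364 != target 779
Candidate B produces the target root.

Answer: B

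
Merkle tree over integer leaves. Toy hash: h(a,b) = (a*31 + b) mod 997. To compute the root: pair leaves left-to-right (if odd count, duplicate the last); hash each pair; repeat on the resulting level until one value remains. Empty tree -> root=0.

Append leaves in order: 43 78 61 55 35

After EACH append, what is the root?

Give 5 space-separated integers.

Answer: 43 414 828 822 505

Derivation:
After append 43 (leaves=[43]):
  L0: [43]
  root=43
After append 78 (leaves=[43, 78]):
  L0: [43, 78]
  L1: h(43,78)=(43*31+78)%997=414 -> [414]
  root=414
After append 61 (leaves=[43, 78, 61]):
  L0: [43, 78, 61]
  L1: h(43,78)=(43*31+78)%997=414 h(61,61)=(61*31+61)%997=955 -> [414, 955]
  L2: h(414,955)=(414*31+955)%997=828 -> [828]
  root=828
After append 55 (leaves=[43, 78, 61, 55]):
  L0: [43, 78, 61, 55]
  L1: h(43,78)=(43*31+78)%997=414 h(61,55)=(61*31+55)%997=949 -> [414, 949]
  L2: h(414,949)=(414*31+949)%997=822 -> [822]
  root=822
After append 35 (leaves=[43, 78, 61, 55, 35]):
  L0: [43, 78, 61, 55, 35]
  L1: h(43,78)=(43*31+78)%997=414 h(61,55)=(61*31+55)%997=949 h(35,35)=(35*31+35)%997=123 -> [414, 949, 123]
  L2: h(414,949)=(414*31+949)%997=822 h(123,123)=(123*31+123)%997=945 -> [822, 945]
  L3: h(822,945)=(822*31+945)%997=505 -> [505]
  root=505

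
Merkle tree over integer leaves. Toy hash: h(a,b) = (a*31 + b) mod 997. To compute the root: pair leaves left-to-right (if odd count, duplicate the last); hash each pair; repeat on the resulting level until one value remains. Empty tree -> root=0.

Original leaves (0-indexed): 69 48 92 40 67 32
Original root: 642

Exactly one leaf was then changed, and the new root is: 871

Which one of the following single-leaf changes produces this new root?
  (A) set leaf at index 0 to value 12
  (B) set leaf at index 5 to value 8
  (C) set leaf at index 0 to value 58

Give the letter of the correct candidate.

Answer: B

Derivation:
Original leaves: [69, 48, 92, 40, 67, 32]
Target new root: 871
Try each candidate change and compute the resulting root:
Candidate A: set leaf[0] = 12 -> leaves = [12, 48, 92, 40, 67, 32]
  L0: [12, 48, 92, 40, 67, 32]
  L1: h(12,48)=(12*31+48)%997=420 h(92,40)=(92*31+40)%997=898 h(67,32)=(67*31+32)%997=115 -> [420, 898, 115]
  L2: h(420,898)=(420*31+898)%997=957 h(115,115)=(115*31+115)%997=689 -> [957, 689]
  L3: h(957,689)=(957*31+689)%997=446 -> [446]
  root = 446 != target 871
Candidate B: set leaf[5] = 8 -> leaves = [69, 48, 92, 40, 67, 8]
  L0: [69, 48, 92, 40, 67, 8]
  L1: h(69,48)=(69*31+48)%997=193 h(92,40)=(92*31+40)%997=898 h(67,8)=(67*31+8)%997=91 -> [193, 898, 91]
  L2: h(193,898)=(193*31+898)%997=899 h(91,91)=(91*31+91)%997=918 -> [899, 918]
  L3: h(899,918)=(899*31+918)%997=871 -> [871]
  root = 871 == target 871  ** MATCH **
Candidate C: set leaf[0] = 58 -> leaves = [58, 48, 92, 40, 67, 32]
  L0: [58, 48, 92, 40, 67, 32]
  L1: h(58,48)=(58*31+48)%997=849 h(92,40)=(92*31+40)%997=898 h(67,32)=(67*31+32)%997=115 -> [849, 898, 115]
  L2: h(849,898)=(849*31+898)%997=298 h(115,115)=(115*31+115)%997=689 -> [298, 689]
  L3: h(298,689)=(298*31+689)%997=954 -> [954]
  root = 954 != target 871
Candidate B produces the target root.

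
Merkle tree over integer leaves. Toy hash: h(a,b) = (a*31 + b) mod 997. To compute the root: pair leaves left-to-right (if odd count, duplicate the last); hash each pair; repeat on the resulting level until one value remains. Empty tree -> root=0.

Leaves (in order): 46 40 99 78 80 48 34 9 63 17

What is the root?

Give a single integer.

Answer: 507

Derivation:
L0: [46, 40, 99, 78, 80, 48, 34, 9, 63, 17]
L1: h(46,40)=(46*31+40)%997=469 h(99,78)=(99*31+78)%997=156 h(80,48)=(80*31+48)%997=534 h(34,9)=(34*31+9)%997=66 h(63,17)=(63*31+17)%997=973 -> [469, 156, 534, 66, 973]
L2: h(469,156)=(469*31+156)%997=737 h(534,66)=(534*31+66)%997=668 h(973,973)=(973*31+973)%997=229 -> [737, 668, 229]
L3: h(737,668)=(737*31+668)%997=584 h(229,229)=(229*31+229)%997=349 -> [584, 349]
L4: h(584,349)=(584*31+349)%997=507 -> [507]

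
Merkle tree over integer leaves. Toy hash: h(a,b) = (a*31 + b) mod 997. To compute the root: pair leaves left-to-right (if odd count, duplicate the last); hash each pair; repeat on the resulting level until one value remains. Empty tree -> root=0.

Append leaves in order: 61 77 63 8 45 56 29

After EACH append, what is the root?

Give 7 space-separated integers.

Answer: 61 971 213 158 131 483 957

Derivation:
After append 61 (leaves=[61]):
  L0: [61]
  root=61
After append 77 (leaves=[61, 77]):
  L0: [61, 77]
  L1: h(61,77)=(61*31+77)%997=971 -> [971]
  root=971
After append 63 (leaves=[61, 77, 63]):
  L0: [61, 77, 63]
  L1: h(61,77)=(61*31+77)%997=971 h(63,63)=(63*31+63)%997=22 -> [971, 22]
  L2: h(971,22)=(971*31+22)%997=213 -> [213]
  root=213
After append 8 (leaves=[61, 77, 63, 8]):
  L0: [61, 77, 63, 8]
  L1: h(61,77)=(61*31+77)%997=971 h(63,8)=(63*31+8)%997=964 -> [971, 964]
  L2: h(971,964)=(971*31+964)%997=158 -> [158]
  root=158
After append 45 (leaves=[61, 77, 63, 8, 45]):
  L0: [61, 77, 63, 8, 45]
  L1: h(61,77)=(61*31+77)%997=971 h(63,8)=(63*31+8)%997=964 h(45,45)=(45*31+45)%997=443 -> [971, 964, 443]
  L2: h(971,964)=(971*31+964)%997=158 h(443,443)=(443*31+443)%997=218 -> [158, 218]
  L3: h(158,218)=(158*31+218)%997=131 -> [131]
  root=131
After append 56 (leaves=[61, 77, 63, 8, 45, 56]):
  L0: [61, 77, 63, 8, 45, 56]
  L1: h(61,77)=(61*31+77)%997=971 h(63,8)=(63*31+8)%997=964 h(45,56)=(45*31+56)%997=454 -> [971, 964, 454]
  L2: h(971,964)=(971*31+964)%997=158 h(454,454)=(454*31+454)%997=570 -> [158, 570]
  L3: h(158,570)=(158*31+570)%997=483 -> [483]
  root=483
After append 29 (leaves=[61, 77, 63, 8, 45, 56, 29]):
  L0: [61, 77, 63, 8, 45, 56, 29]
  L1: h(61,77)=(61*31+77)%997=971 h(63,8)=(63*31+8)%997=964 h(45,56)=(45*31+56)%997=454 h(29,29)=(29*31+29)%997=928 -> [971, 964, 454, 928]
  L2: h(971,964)=(971*31+964)%997=158 h(454,928)=(454*31+928)%997=47 -> [158, 47]
  L3: h(158,47)=(158*31+47)%997=957 -> [957]
  root=957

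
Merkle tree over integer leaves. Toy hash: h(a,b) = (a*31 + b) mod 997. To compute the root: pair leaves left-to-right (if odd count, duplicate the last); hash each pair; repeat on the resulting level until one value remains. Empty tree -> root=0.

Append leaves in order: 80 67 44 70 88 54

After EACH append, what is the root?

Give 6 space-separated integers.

After append 80 (leaves=[80]):
  L0: [80]
  root=80
After append 67 (leaves=[80, 67]):
  L0: [80, 67]
  L1: h(80,67)=(80*31+67)%997=553 -> [553]
  root=553
After append 44 (leaves=[80, 67, 44]):
  L0: [80, 67, 44]
  L1: h(80,67)=(80*31+67)%997=553 h(44,44)=(44*31+44)%997=411 -> [553, 411]
  L2: h(553,411)=(553*31+411)%997=605 -> [605]
  root=605
After append 70 (leaves=[80, 67, 44, 70]):
  L0: [80, 67, 44, 70]
  L1: h(80,67)=(80*31+67)%997=553 h(44,70)=(44*31+70)%997=437 -> [553, 437]
  L2: h(553,437)=(553*31+437)%997=631 -> [631]
  root=631
After append 88 (leaves=[80, 67, 44, 70, 88]):
  L0: [80, 67, 44, 70, 88]
  L1: h(80,67)=(80*31+67)%997=553 h(44,70)=(44*31+70)%997=437 h(88,88)=(88*31+88)%997=822 -> [553, 437, 822]
  L2: h(553,437)=(553*31+437)%997=631 h(822,822)=(822*31+822)%997=382 -> [631, 382]
  L3: h(631,382)=(631*31+382)%997=3 -> [3]
  root=3
After append 54 (leaves=[80, 67, 44, 70, 88, 54]):
  L0: [80, 67, 44, 70, 88, 54]
  L1: h(80,67)=(80*31+67)%997=553 h(44,70)=(44*31+70)%997=437 h(88,54)=(88*31+54)%997=788 -> [553, 437, 788]
  L2: h(553,437)=(553*31+437)%997=631 h(788,788)=(788*31+788)%997=291 -> [631, 291]
  L3: h(631,291)=(631*31+291)%997=909 -> [909]
  root=909

Answer: 80 553 605 631 3 909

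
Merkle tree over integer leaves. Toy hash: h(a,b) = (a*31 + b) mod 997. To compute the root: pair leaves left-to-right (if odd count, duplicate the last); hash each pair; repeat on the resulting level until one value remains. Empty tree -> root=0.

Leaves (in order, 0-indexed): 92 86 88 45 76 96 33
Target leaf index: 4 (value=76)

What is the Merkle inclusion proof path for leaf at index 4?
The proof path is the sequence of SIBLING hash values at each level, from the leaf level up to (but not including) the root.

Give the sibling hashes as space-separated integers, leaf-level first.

Answer: 96 59 133

Derivation:
L0 (leaves): [92, 86, 88, 45, 76, 96, 33], target index=4
L1: h(92,86)=(92*31+86)%997=944 [pair 0] h(88,45)=(88*31+45)%997=779 [pair 1] h(76,96)=(76*31+96)%997=458 [pair 2] h(33,33)=(33*31+33)%997=59 [pair 3] -> [944, 779, 458, 59]
  Sibling for proof at L0: 96
L2: h(944,779)=(944*31+779)%997=133 [pair 0] h(458,59)=(458*31+59)%997=299 [pair 1] -> [133, 299]
  Sibling for proof at L1: 59
L3: h(133,299)=(133*31+299)%997=434 [pair 0] -> [434]
  Sibling for proof at L2: 133
Root: 434
Proof path (sibling hashes from leaf to root): [96, 59, 133]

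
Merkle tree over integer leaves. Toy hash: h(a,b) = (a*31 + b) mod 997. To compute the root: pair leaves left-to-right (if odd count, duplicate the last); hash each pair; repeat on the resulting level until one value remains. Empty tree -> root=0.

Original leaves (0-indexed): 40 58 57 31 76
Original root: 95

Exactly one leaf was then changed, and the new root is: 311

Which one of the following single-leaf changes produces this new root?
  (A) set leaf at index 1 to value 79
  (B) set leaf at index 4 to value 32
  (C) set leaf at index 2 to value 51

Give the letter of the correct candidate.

Original leaves: [40, 58, 57, 31, 76]
Target new root: 311
Try each candidate change and compute the resulting root:
Candidate A: set leaf[1] = 79 -> leaves = [40, 79, 57, 31, 76]
  L0: [40, 79, 57, 31, 76]
  L1: h(40,79)=(40*31+79)%997=322 h(57,31)=(57*31+31)%997=801 h(76,76)=(76*31+76)%997=438 -> [322, 801, 438]
  L2: h(322,801)=(322*31+801)%997=813 h(438,438)=(438*31+438)%997=58 -> [813, 58]
  L3: h(813,58)=(813*31+58)%997=336 -> [336]
  root = 336 != target 311
Candidate B: set leaf[4] = 32 -> leaves = [40, 58, 57, 31, 32]
  L0: [40, 58, 57, 31, 32]
  L1: h(40,58)=(40*31+58)%997=301 h(57,31)=(57*31+31)%997=801 h(32,32)=(32*31+32)%997=27 -> [301, 801, 27]
  L2: h(301,801)=(301*31+801)%997=162 h(27,27)=(27*31+27)%997=864 -> [162, 864]
  L3: h(162,864)=(162*31+864)%997=901 -> [901]
  root = 901 != target 311
Candidate C: set leaf[2] = 51 -> leaves = [40, 58, 51, 31, 76]
  L0: [40, 58, 51, 31, 76]
  L1: h(40,58)=(40*31+58)%997=301 h(51,31)=(51*31+31)%997=615 h(76,76)=(76*31+76)%997=438 -> [301, 615, 438]
  L2: h(301,615)=(301*31+615)%997=973 h(438,438)=(438*31+438)%997=58 -> [973, 58]
  L3: h(973,58)=(973*31+58)%997=311 -> [311]
  root = 311 == target 311  ** MATCH **
Candidate C produces the target root.

Answer: C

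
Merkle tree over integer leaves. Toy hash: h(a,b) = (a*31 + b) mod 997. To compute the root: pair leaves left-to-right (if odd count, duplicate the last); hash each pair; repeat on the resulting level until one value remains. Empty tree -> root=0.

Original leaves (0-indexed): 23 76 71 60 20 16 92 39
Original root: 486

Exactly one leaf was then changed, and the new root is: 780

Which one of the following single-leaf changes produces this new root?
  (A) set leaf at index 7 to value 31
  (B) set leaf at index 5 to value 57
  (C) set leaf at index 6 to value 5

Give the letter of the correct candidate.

Answer: C

Derivation:
Original leaves: [23, 76, 71, 60, 20, 16, 92, 39]
Target new root: 780
Try each candidate change and compute the resulting root:
Candidate A: set leaf[7] = 31 -> leaves = [23, 76, 71, 60, 20, 16, 92, 31]
  L0: [23, 76, 71, 60, 20, 16, 92, 31]
  L1: h(23,76)=(23*31+76)%997=789 h(71,60)=(71*31+60)%997=267 h(20,16)=(20*31+16)%997=636 h(92,31)=(92*31+31)%997=889 -> [789, 267, 636, 889]
  L2: h(789,267)=(789*31+267)%997=798 h(636,889)=(636*31+889)%997=665 -> [798, 665]
  L3: h(798,665)=(798*31+665)%997=478 -> [478]
  root = 478 != target 780
Candidate B: set leaf[5] = 57 -> leaves = [23, 76, 71, 60, 20, 57, 92, 39]
  L0: [23, 76, 71, 60, 20, 57, 92, 39]
  L1: h(23,76)=(23*31+76)%997=789 h(71,60)=(71*31+60)%997=267 h(20,57)=(20*31+57)%997=677 h(92,39)=(92*31+39)%997=897 -> [789, 267, 677, 897]
  L2: h(789,267)=(789*31+267)%997=798 h(677,897)=(677*31+897)%997=947 -> [798, 947]
  L3: h(798,947)=(798*31+947)%997=760 -> [760]
  root = 760 != target 780
Candidate C: set leaf[6] = 5 -> leaves = [23, 76, 71, 60, 20, 16, 5, 39]
  L0: [23, 76, 71, 60, 20, 16, 5, 39]
  L1: h(23,76)=(23*31+76)%997=789 h(71,60)=(71*31+60)%997=267 h(20,16)=(20*31+16)%997=636 h(5,39)=(5*31+39)%997=194 -> [789, 267, 636, 194]
  L2: h(789,267)=(789*31+267)%997=798 h(636,194)=(636*31+194)%997=967 -> [798, 967]
  L3: h(798,967)=(798*31+967)%997=780 -> [780]
  root = 780 == target 780  ** MATCH **
Candidate C produces the target root.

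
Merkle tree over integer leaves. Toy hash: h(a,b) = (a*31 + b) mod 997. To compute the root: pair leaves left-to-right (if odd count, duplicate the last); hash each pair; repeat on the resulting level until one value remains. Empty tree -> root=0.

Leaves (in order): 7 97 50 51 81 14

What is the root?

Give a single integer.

L0: [7, 97, 50, 51, 81, 14]
L1: h(7,97)=(7*31+97)%997=314 h(50,51)=(50*31+51)%997=604 h(81,14)=(81*31+14)%997=531 -> [314, 604, 531]
L2: h(314,604)=(314*31+604)%997=368 h(531,531)=(531*31+531)%997=43 -> [368, 43]
L3: h(368,43)=(368*31+43)%997=484 -> [484]

Answer: 484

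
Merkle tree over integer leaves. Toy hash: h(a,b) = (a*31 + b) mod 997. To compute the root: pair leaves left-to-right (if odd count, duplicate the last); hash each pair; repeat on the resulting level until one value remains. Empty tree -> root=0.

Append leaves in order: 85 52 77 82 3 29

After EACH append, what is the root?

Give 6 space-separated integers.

After append 85 (leaves=[85]):
  L0: [85]
  root=85
After append 52 (leaves=[85, 52]):
  L0: [85, 52]
  L1: h(85,52)=(85*31+52)%997=693 -> [693]
  root=693
After append 77 (leaves=[85, 52, 77]):
  L0: [85, 52, 77]
  L1: h(85,52)=(85*31+52)%997=693 h(77,77)=(77*31+77)%997=470 -> [693, 470]
  L2: h(693,470)=(693*31+470)%997=19 -> [19]
  root=19
After append 82 (leaves=[85, 52, 77, 82]):
  L0: [85, 52, 77, 82]
  L1: h(85,52)=(85*31+52)%997=693 h(77,82)=(77*31+82)%997=475 -> [693, 475]
  L2: h(693,475)=(693*31+475)%997=24 -> [24]
  root=24
After append 3 (leaves=[85, 52, 77, 82, 3]):
  L0: [85, 52, 77, 82, 3]
  L1: h(85,52)=(85*31+52)%997=693 h(77,82)=(77*31+82)%997=475 h(3,3)=(3*31+3)%997=96 -> [693, 475, 96]
  L2: h(693,475)=(693*31+475)%997=24 h(96,96)=(96*31+96)%997=81 -> [24, 81]
  L3: h(24,81)=(24*31+81)%997=825 -> [825]
  root=825
After append 29 (leaves=[85, 52, 77, 82, 3, 29]):
  L0: [85, 52, 77, 82, 3, 29]
  L1: h(85,52)=(85*31+52)%997=693 h(77,82)=(77*31+82)%997=475 h(3,29)=(3*31+29)%997=122 -> [693, 475, 122]
  L2: h(693,475)=(693*31+475)%997=24 h(122,122)=(122*31+122)%997=913 -> [24, 913]
  L3: h(24,913)=(24*31+913)%997=660 -> [660]
  root=660

Answer: 85 693 19 24 825 660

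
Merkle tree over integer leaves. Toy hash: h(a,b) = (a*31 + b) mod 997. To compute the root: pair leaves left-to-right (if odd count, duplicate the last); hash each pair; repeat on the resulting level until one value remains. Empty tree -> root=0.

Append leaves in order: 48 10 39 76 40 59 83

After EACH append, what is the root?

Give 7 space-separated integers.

Answer: 48 501 827 864 945 556 916

Derivation:
After append 48 (leaves=[48]):
  L0: [48]
  root=48
After append 10 (leaves=[48, 10]):
  L0: [48, 10]
  L1: h(48,10)=(48*31+10)%997=501 -> [501]
  root=501
After append 39 (leaves=[48, 10, 39]):
  L0: [48, 10, 39]
  L1: h(48,10)=(48*31+10)%997=501 h(39,39)=(39*31+39)%997=251 -> [501, 251]
  L2: h(501,251)=(501*31+251)%997=827 -> [827]
  root=827
After append 76 (leaves=[48, 10, 39, 76]):
  L0: [48, 10, 39, 76]
  L1: h(48,10)=(48*31+10)%997=501 h(39,76)=(39*31+76)%997=288 -> [501, 288]
  L2: h(501,288)=(501*31+288)%997=864 -> [864]
  root=864
After append 40 (leaves=[48, 10, 39, 76, 40]):
  L0: [48, 10, 39, 76, 40]
  L1: h(48,10)=(48*31+10)%997=501 h(39,76)=(39*31+76)%997=288 h(40,40)=(40*31+40)%997=283 -> [501, 288, 283]
  L2: h(501,288)=(501*31+288)%997=864 h(283,283)=(283*31+283)%997=83 -> [864, 83]
  L3: h(864,83)=(864*31+83)%997=945 -> [945]
  root=945
After append 59 (leaves=[48, 10, 39, 76, 40, 59]):
  L0: [48, 10, 39, 76, 40, 59]
  L1: h(48,10)=(48*31+10)%997=501 h(39,76)=(39*31+76)%997=288 h(40,59)=(40*31+59)%997=302 -> [501, 288, 302]
  L2: h(501,288)=(501*31+288)%997=864 h(302,302)=(302*31+302)%997=691 -> [864, 691]
  L3: h(864,691)=(864*31+691)%997=556 -> [556]
  root=556
After append 83 (leaves=[48, 10, 39, 76, 40, 59, 83]):
  L0: [48, 10, 39, 76, 40, 59, 83]
  L1: h(48,10)=(48*31+10)%997=501 h(39,76)=(39*31+76)%997=288 h(40,59)=(40*31+59)%997=302 h(83,83)=(83*31+83)%997=662 -> [501, 288, 302, 662]
  L2: h(501,288)=(501*31+288)%997=864 h(302,662)=(302*31+662)%997=54 -> [864, 54]
  L3: h(864,54)=(864*31+54)%997=916 -> [916]
  root=916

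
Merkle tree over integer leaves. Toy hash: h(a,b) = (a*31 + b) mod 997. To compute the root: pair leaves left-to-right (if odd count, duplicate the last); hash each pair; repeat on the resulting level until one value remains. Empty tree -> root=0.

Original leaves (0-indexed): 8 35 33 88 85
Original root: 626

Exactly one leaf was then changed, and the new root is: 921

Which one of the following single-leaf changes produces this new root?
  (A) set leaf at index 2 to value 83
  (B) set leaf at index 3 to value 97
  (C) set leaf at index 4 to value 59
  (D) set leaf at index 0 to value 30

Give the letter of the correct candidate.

Original leaves: [8, 35, 33, 88, 85]
Target new root: 921
Try each candidate change and compute the resulting root:
Candidate A: set leaf[2] = 83 -> leaves = [8, 35, 83, 88, 85]
  L0: [8, 35, 83, 88, 85]
  L1: h(8,35)=(8*31+35)%997=283 h(83,88)=(83*31+88)%997=667 h(85,85)=(85*31+85)%997=726 -> [283, 667, 726]
  L2: h(283,667)=(283*31+667)%997=467 h(726,726)=(726*31+726)%997=301 -> [467, 301]
  L3: h(467,301)=(467*31+301)%997=820 -> [820]
  root = 820 != target 921
Candidate B: set leaf[3] = 97 -> leaves = [8, 35, 33, 97, 85]
  L0: [8, 35, 33, 97, 85]
  L1: h(8,35)=(8*31+35)%997=283 h(33,97)=(33*31+97)%997=123 h(85,85)=(85*31+85)%997=726 -> [283, 123, 726]
  L2: h(283,123)=(283*31+123)%997=920 h(726,726)=(726*31+726)%997=301 -> [920, 301]
  L3: h(920,301)=(920*31+301)%997=905 -> [905]
  root = 905 != target 921
Candidate C: set leaf[4] = 59 -> leaves = [8, 35, 33, 88, 59]
  L0: [8, 35, 33, 88, 59]
  L1: h(8,35)=(8*31+35)%997=283 h(33,88)=(33*31+88)%997=114 h(59,59)=(59*31+59)%997=891 -> [283, 114, 891]
  L2: h(283,114)=(283*31+114)%997=911 h(891,891)=(891*31+891)%997=596 -> [911, 596]
  L3: h(911,596)=(911*31+596)%997=921 -> [921]
  root = 921 == target 921  ** MATCH **
Candidate D: set leaf[0] = 30 -> leaves = [30, 35, 33, 88, 85]
  L0: [30, 35, 33, 88, 85]
  L1: h(30,35)=(30*31+35)%997=965 h(33,88)=(33*31+88)%997=114 h(85,85)=(85*31+85)%997=726 -> [965, 114, 726]
  L2: h(965,114)=(965*31+114)%997=119 h(726,726)=(726*31+726)%997=301 -> [119, 301]
  L3: h(119,301)=(119*31+301)%997=2 -> [2]
  root = 2 != target 921
Candidate C produces the target root.

Answer: C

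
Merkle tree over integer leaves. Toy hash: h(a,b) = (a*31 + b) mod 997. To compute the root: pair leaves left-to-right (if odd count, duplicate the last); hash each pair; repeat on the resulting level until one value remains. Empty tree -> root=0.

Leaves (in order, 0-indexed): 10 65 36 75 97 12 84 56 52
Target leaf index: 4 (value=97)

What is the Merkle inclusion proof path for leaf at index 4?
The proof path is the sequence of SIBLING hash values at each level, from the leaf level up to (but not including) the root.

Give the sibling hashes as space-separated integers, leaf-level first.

L0 (leaves): [10, 65, 36, 75, 97, 12, 84, 56, 52], target index=4
L1: h(10,65)=(10*31+65)%997=375 [pair 0] h(36,75)=(36*31+75)%997=194 [pair 1] h(97,12)=(97*31+12)%997=28 [pair 2] h(84,56)=(84*31+56)%997=666 [pair 3] h(52,52)=(52*31+52)%997=667 [pair 4] -> [375, 194, 28, 666, 667]
  Sibling for proof at L0: 12
L2: h(375,194)=(375*31+194)%997=852 [pair 0] h(28,666)=(28*31+666)%997=537 [pair 1] h(667,667)=(667*31+667)%997=407 [pair 2] -> [852, 537, 407]
  Sibling for proof at L1: 666
L3: h(852,537)=(852*31+537)%997=30 [pair 0] h(407,407)=(407*31+407)%997=63 [pair 1] -> [30, 63]
  Sibling for proof at L2: 852
L4: h(30,63)=(30*31+63)%997=993 [pair 0] -> [993]
  Sibling for proof at L3: 63
Root: 993
Proof path (sibling hashes from leaf to root): [12, 666, 852, 63]

Answer: 12 666 852 63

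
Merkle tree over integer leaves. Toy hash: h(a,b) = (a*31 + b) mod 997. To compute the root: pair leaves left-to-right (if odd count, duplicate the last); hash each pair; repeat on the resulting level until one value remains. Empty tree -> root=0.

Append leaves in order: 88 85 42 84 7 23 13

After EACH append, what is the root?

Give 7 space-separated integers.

After append 88 (leaves=[88]):
  L0: [88]
  root=88
After append 85 (leaves=[88, 85]):
  L0: [88, 85]
  L1: h(88,85)=(88*31+85)%997=819 -> [819]
  root=819
After append 42 (leaves=[88, 85, 42]):
  L0: [88, 85, 42]
  L1: h(88,85)=(88*31+85)%997=819 h(42,42)=(42*31+42)%997=347 -> [819, 347]
  L2: h(819,347)=(819*31+347)%997=811 -> [811]
  root=811
After append 84 (leaves=[88, 85, 42, 84]):
  L0: [88, 85, 42, 84]
  L1: h(88,85)=(88*31+85)%997=819 h(42,84)=(42*31+84)%997=389 -> [819, 389]
  L2: h(819,389)=(819*31+389)%997=853 -> [853]
  root=853
After append 7 (leaves=[88, 85, 42, 84, 7]):
  L0: [88, 85, 42, 84, 7]
  L1: h(88,85)=(88*31+85)%997=819 h(42,84)=(42*31+84)%997=389 h(7,7)=(7*31+7)%997=224 -> [819, 389, 224]
  L2: h(819,389)=(819*31+389)%997=853 h(224,224)=(224*31+224)%997=189 -> [853, 189]
  L3: h(853,189)=(853*31+189)%997=710 -> [710]
  root=710
After append 23 (leaves=[88, 85, 42, 84, 7, 23]):
  L0: [88, 85, 42, 84, 7, 23]
  L1: h(88,85)=(88*31+85)%997=819 h(42,84)=(42*31+84)%997=389 h(7,23)=(7*31+23)%997=240 -> [819, 389, 240]
  L2: h(819,389)=(819*31+389)%997=853 h(240,240)=(240*31+240)%997=701 -> [853, 701]
  L3: h(853,701)=(853*31+701)%997=225 -> [225]
  root=225
After append 13 (leaves=[88, 85, 42, 84, 7, 23, 13]):
  L0: [88, 85, 42, 84, 7, 23, 13]
  L1: h(88,85)=(88*31+85)%997=819 h(42,84)=(42*31+84)%997=389 h(7,23)=(7*31+23)%997=240 h(13,13)=(13*31+13)%997=416 -> [819, 389, 240, 416]
  L2: h(819,389)=(819*31+389)%997=853 h(240,416)=(240*31+416)%997=877 -> [853, 877]
  L3: h(853,877)=(853*31+877)%997=401 -> [401]
  root=401

Answer: 88 819 811 853 710 225 401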